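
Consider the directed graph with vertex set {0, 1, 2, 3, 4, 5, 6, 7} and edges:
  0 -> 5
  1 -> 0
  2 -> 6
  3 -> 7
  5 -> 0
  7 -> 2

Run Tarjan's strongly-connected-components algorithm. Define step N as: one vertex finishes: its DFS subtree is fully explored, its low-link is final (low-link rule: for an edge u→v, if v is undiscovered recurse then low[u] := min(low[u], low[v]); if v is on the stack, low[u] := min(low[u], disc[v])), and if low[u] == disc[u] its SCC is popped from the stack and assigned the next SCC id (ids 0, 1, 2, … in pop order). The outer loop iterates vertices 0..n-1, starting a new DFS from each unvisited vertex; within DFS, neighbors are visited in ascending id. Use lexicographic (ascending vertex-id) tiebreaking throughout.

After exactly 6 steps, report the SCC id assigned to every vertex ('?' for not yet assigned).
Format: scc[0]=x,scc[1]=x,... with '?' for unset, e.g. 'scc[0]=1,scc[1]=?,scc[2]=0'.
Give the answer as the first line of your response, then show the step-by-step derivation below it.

scc[0]=0,scc[1]=1,scc[2]=3,scc[3]=?,scc[4]=?,scc[5]=0,scc[6]=2,scc[7]=4

step 1: low=(low[0]=0,low[1]=?,low[2]=?,low[3]=?,low[4]=?,low[5]=0,low[6]=?,low[7]=?); scc=(scc[0]=?,scc[1]=?,scc[2]=?,scc[3]=?,scc[4]=?,scc[5]=?,scc[6]=?,scc[7]=?)
step 2: low=(low[0]=0,low[1]=?,low[2]=?,low[3]=?,low[4]=?,low[5]=0,low[6]=?,low[7]=?); scc=(scc[0]=0,scc[1]=?,scc[2]=?,scc[3]=?,scc[4]=?,scc[5]=0,scc[6]=?,scc[7]=?)
step 3: low=(low[0]=0,low[1]=2,low[2]=?,low[3]=?,low[4]=?,low[5]=0,low[6]=?,low[7]=?); scc=(scc[0]=0,scc[1]=1,scc[2]=?,scc[3]=?,scc[4]=?,scc[5]=0,scc[6]=?,scc[7]=?)
step 4: low=(low[0]=0,low[1]=2,low[2]=3,low[3]=?,low[4]=?,low[5]=0,low[6]=4,low[7]=?); scc=(scc[0]=0,scc[1]=1,scc[2]=?,scc[3]=?,scc[4]=?,scc[5]=0,scc[6]=2,scc[7]=?)
step 5: low=(low[0]=0,low[1]=2,low[2]=3,low[3]=?,low[4]=?,low[5]=0,low[6]=4,low[7]=?); scc=(scc[0]=0,scc[1]=1,scc[2]=3,scc[3]=?,scc[4]=?,scc[5]=0,scc[6]=2,scc[7]=?)
step 6: low=(low[0]=0,low[1]=2,low[2]=3,low[3]=5,low[4]=?,low[5]=0,low[6]=4,low[7]=6); scc=(scc[0]=0,scc[1]=1,scc[2]=3,scc[3]=?,scc[4]=?,scc[5]=0,scc[6]=2,scc[7]=4)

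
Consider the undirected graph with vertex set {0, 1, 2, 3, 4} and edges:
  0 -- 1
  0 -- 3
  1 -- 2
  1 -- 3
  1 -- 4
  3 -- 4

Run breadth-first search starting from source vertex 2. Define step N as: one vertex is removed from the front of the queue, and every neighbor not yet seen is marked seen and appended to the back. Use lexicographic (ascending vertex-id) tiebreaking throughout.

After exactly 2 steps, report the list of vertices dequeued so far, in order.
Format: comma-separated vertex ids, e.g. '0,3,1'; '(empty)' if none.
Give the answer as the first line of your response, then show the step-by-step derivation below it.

2,1

step 1: dequeue 2; queue=[1]; order=2
step 2: dequeue 1; queue=[0,3,4]; order=2,1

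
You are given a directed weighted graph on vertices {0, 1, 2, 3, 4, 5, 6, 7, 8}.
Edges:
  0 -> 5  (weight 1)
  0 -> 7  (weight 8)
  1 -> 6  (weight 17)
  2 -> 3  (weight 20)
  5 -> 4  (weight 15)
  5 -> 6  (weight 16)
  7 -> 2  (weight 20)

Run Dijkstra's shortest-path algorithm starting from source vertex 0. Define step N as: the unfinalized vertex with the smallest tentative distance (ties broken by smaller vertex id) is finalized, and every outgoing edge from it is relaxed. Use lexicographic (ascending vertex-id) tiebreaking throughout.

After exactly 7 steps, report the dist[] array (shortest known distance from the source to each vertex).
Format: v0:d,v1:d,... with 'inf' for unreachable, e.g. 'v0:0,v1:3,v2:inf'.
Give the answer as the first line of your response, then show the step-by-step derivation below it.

v0:0,v1:inf,v2:28,v3:48,v4:16,v5:1,v6:17,v7:8,v8:inf

step 1: dist = v0:0,v1:inf,v2:inf,v3:inf,v4:inf,v5:1,v6:inf,v7:8,v8:inf
step 2: dist = v0:0,v1:inf,v2:inf,v3:inf,v4:16,v5:1,v6:17,v7:8,v8:inf
step 3: dist = v0:0,v1:inf,v2:28,v3:inf,v4:16,v5:1,v6:17,v7:8,v8:inf
step 4: dist = v0:0,v1:inf,v2:28,v3:inf,v4:16,v5:1,v6:17,v7:8,v8:inf
step 5: dist = v0:0,v1:inf,v2:28,v3:inf,v4:16,v5:1,v6:17,v7:8,v8:inf
step 6: dist = v0:0,v1:inf,v2:28,v3:48,v4:16,v5:1,v6:17,v7:8,v8:inf
step 7: dist = v0:0,v1:inf,v2:28,v3:48,v4:16,v5:1,v6:17,v7:8,v8:inf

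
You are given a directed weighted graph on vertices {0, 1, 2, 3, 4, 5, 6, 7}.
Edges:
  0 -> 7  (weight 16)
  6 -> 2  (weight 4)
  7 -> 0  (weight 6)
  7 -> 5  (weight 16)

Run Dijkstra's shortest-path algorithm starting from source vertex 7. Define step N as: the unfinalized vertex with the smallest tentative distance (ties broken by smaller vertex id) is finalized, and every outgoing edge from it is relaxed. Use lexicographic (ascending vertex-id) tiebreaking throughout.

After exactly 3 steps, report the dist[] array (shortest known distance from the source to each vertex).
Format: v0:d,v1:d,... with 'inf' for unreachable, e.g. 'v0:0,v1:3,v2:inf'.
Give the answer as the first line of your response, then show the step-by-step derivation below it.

v0:6,v1:inf,v2:inf,v3:inf,v4:inf,v5:16,v6:inf,v7:0

step 1: dist = v0:6,v1:inf,v2:inf,v3:inf,v4:inf,v5:16,v6:inf,v7:0
step 2: dist = v0:6,v1:inf,v2:inf,v3:inf,v4:inf,v5:16,v6:inf,v7:0
step 3: dist = v0:6,v1:inf,v2:inf,v3:inf,v4:inf,v5:16,v6:inf,v7:0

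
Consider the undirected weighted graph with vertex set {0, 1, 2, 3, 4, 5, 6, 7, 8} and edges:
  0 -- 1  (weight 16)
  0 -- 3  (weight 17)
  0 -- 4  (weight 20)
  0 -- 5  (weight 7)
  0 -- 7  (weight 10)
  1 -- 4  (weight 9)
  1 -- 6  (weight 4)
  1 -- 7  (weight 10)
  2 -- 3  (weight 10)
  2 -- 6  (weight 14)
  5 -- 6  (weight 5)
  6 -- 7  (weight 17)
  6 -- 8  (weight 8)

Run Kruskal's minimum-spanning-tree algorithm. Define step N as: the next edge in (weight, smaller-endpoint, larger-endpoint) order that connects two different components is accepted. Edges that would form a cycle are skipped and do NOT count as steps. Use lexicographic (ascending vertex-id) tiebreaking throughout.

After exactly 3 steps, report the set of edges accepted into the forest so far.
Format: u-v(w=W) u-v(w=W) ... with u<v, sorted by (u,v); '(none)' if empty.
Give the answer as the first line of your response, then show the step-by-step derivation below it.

0-5(w=7) 1-6(w=4) 5-6(w=5)

step 1: add edge 1-6 (w=4); MST = {1-6(w=4)}
step 2: add edge 5-6 (w=5); MST = {1-6(w=4) 5-6(w=5)}
step 3: add edge 0-5 (w=7); MST = {0-5(w=7) 1-6(w=4) 5-6(w=5)}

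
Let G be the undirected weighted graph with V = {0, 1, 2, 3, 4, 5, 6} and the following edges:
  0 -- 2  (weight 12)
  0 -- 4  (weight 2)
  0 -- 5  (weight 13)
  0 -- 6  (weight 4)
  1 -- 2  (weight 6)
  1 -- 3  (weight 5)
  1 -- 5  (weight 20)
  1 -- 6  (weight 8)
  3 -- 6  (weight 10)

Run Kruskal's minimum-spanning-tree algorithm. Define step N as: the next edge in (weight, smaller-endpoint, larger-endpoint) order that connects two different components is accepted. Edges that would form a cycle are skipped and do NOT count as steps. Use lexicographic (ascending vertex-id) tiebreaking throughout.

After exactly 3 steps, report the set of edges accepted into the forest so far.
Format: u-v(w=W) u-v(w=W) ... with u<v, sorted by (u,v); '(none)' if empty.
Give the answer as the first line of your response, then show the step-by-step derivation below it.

0-4(w=2) 0-6(w=4) 1-3(w=5)

step 1: add edge 0-4 (w=2); MST = {0-4(w=2)}
step 2: add edge 0-6 (w=4); MST = {0-4(w=2) 0-6(w=4)}
step 3: add edge 1-3 (w=5); MST = {0-4(w=2) 0-6(w=4) 1-3(w=5)}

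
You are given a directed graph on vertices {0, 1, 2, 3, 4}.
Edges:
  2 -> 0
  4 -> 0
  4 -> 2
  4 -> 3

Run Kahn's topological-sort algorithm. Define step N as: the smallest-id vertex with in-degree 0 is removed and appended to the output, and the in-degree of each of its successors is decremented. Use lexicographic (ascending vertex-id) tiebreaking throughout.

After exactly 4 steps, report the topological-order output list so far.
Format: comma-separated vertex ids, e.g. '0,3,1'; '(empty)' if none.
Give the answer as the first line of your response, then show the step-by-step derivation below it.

1,4,2,0

step 1: output 1; order=[1]; indeg=(2,0,1,1,0)
step 2: output 4; order=[1,4]; indeg=(1,0,0,0,0)
step 3: output 2; order=[1,4,2]; indeg=(0,0,0,0,0)
step 4: output 0; order=[1,4,2,0]; indeg=(0,0,0,0,0)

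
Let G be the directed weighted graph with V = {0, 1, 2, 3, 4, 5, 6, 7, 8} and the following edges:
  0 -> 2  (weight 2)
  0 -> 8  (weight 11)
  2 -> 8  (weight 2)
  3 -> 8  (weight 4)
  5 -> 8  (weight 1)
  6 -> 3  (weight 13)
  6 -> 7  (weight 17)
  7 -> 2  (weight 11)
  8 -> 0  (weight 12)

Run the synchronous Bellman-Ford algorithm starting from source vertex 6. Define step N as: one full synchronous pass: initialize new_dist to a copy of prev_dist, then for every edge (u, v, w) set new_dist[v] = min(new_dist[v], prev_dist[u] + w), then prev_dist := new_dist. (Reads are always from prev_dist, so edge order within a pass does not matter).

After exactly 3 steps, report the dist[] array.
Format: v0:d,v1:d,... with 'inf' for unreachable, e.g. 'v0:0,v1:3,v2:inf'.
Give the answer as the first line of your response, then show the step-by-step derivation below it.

v0:29,v1:inf,v2:28,v3:13,v4:inf,v5:inf,v6:0,v7:17,v8:17

step 1: dist = v0:inf,v1:inf,v2:inf,v3:13,v4:inf,v5:inf,v6:0,v7:17,v8:inf
step 2: dist = v0:inf,v1:inf,v2:28,v3:13,v4:inf,v5:inf,v6:0,v7:17,v8:17
step 3: dist = v0:29,v1:inf,v2:28,v3:13,v4:inf,v5:inf,v6:0,v7:17,v8:17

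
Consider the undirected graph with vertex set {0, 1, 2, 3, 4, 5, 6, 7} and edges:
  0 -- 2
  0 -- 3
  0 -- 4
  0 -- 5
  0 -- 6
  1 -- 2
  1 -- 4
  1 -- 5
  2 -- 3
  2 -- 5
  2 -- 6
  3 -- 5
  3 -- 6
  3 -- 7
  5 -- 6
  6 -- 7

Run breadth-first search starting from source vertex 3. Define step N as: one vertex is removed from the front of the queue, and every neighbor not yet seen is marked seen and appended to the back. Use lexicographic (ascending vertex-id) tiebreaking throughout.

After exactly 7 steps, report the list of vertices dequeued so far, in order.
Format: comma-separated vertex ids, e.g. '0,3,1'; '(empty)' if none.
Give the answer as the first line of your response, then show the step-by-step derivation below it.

3,0,2,5,6,7,4

step 1: dequeue 3; queue=[0,2,5,6,7]; order=3
step 2: dequeue 0; queue=[2,5,6,7,4]; order=3,0
step 3: dequeue 2; queue=[5,6,7,4,1]; order=3,0,2
step 4: dequeue 5; queue=[6,7,4,1]; order=3,0,2,5
step 5: dequeue 6; queue=[7,4,1]; order=3,0,2,5,6
step 6: dequeue 7; queue=[4,1]; order=3,0,2,5,6,7
step 7: dequeue 4; queue=[1]; order=3,0,2,5,6,7,4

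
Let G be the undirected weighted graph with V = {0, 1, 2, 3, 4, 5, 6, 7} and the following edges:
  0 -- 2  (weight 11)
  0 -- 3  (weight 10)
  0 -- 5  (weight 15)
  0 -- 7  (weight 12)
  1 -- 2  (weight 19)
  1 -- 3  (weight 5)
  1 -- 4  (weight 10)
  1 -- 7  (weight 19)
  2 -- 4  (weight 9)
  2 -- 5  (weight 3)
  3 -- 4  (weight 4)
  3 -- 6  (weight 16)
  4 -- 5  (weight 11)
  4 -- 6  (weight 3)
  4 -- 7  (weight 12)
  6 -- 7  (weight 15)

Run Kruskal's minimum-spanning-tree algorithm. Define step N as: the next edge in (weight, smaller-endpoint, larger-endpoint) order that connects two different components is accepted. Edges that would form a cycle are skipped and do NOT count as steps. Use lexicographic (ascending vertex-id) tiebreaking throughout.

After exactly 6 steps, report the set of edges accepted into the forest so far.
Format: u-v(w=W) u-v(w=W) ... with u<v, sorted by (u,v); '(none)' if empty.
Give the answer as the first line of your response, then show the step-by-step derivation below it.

0-3(w=10) 1-3(w=5) 2-4(w=9) 2-5(w=3) 3-4(w=4) 4-6(w=3)

step 1: add edge 2-5 (w=3); MST = {2-5(w=3)}
step 2: add edge 4-6 (w=3); MST = {2-5(w=3) 4-6(w=3)}
step 3: add edge 3-4 (w=4); MST = {2-5(w=3) 3-4(w=4) 4-6(w=3)}
step 4: add edge 1-3 (w=5); MST = {1-3(w=5) 2-5(w=3) 3-4(w=4) 4-6(w=3)}
step 5: add edge 2-4 (w=9); MST = {1-3(w=5) 2-4(w=9) 2-5(w=3) 3-4(w=4) 4-6(w=3)}
step 6: add edge 0-3 (w=10); MST = {0-3(w=10) 1-3(w=5) 2-4(w=9) 2-5(w=3) 3-4(w=4) 4-6(w=3)}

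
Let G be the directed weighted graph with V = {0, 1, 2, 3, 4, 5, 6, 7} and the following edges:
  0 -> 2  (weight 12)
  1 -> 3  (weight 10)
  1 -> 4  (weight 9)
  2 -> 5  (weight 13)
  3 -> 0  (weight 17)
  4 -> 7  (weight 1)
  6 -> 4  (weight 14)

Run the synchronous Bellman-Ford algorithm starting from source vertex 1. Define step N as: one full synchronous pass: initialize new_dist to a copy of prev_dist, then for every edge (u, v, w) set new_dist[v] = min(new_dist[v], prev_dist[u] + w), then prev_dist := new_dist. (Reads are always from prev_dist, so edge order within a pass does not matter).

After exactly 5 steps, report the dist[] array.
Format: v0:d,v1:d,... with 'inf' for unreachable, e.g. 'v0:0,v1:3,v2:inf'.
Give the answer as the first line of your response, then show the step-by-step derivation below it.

v0:27,v1:0,v2:39,v3:10,v4:9,v5:52,v6:inf,v7:10

step 1: dist = v0:inf,v1:0,v2:inf,v3:10,v4:9,v5:inf,v6:inf,v7:inf
step 2: dist = v0:27,v1:0,v2:inf,v3:10,v4:9,v5:inf,v6:inf,v7:10
step 3: dist = v0:27,v1:0,v2:39,v3:10,v4:9,v5:inf,v6:inf,v7:10
step 4: dist = v0:27,v1:0,v2:39,v3:10,v4:9,v5:52,v6:inf,v7:10
step 5: dist = v0:27,v1:0,v2:39,v3:10,v4:9,v5:52,v6:inf,v7:10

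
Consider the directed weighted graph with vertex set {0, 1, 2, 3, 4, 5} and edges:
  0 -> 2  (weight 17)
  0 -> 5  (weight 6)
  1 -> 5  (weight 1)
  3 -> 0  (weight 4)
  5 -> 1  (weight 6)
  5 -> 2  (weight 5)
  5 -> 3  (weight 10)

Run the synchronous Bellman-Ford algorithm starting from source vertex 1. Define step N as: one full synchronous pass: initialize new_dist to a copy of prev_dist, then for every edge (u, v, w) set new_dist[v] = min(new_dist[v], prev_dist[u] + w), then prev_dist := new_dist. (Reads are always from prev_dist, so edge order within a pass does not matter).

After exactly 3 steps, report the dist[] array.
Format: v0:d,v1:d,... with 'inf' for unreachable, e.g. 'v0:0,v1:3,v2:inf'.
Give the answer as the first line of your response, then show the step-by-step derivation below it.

v0:15,v1:0,v2:6,v3:11,v4:inf,v5:1

step 1: dist = v0:inf,v1:0,v2:inf,v3:inf,v4:inf,v5:1
step 2: dist = v0:inf,v1:0,v2:6,v3:11,v4:inf,v5:1
step 3: dist = v0:15,v1:0,v2:6,v3:11,v4:inf,v5:1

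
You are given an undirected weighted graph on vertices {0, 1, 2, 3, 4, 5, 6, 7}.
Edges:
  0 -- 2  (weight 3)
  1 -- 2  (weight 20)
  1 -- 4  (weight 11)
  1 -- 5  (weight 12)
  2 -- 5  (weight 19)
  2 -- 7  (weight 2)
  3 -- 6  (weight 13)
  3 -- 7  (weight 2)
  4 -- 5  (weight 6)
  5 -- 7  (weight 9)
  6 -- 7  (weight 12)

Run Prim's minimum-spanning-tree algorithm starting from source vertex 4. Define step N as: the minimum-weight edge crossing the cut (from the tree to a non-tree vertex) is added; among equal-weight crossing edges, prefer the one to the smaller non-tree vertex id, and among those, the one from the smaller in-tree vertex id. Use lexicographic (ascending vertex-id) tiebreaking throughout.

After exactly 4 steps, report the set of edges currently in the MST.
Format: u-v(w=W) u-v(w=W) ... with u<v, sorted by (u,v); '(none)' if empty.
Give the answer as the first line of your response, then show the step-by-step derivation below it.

2-7(w=2) 3-7(w=2) 4-5(w=6) 5-7(w=9)

step 1: add edge 4-5 (w=6); MST = {4-5(w=6)}
step 2: add edge 5-7 (w=9); MST = {4-5(w=6) 5-7(w=9)}
step 3: add edge 2-7 (w=2); MST = {2-7(w=2) 4-5(w=6) 5-7(w=9)}
step 4: add edge 3-7 (w=2); MST = {2-7(w=2) 3-7(w=2) 4-5(w=6) 5-7(w=9)}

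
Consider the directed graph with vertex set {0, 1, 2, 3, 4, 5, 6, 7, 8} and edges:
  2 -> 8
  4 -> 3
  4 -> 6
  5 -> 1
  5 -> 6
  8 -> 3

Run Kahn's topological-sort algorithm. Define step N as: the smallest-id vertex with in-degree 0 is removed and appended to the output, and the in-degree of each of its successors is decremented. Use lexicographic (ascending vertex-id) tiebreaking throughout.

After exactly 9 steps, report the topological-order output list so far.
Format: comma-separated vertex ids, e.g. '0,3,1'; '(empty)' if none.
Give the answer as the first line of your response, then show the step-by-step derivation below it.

0,2,4,5,1,6,7,8,3

step 1: output 0; order=[0]; indeg=(0,1,0,2,0,0,2,0,1)
step 2: output 2; order=[0,2]; indeg=(0,1,0,2,0,0,2,0,0)
step 3: output 4; order=[0,2,4]; indeg=(0,1,0,1,0,0,1,0,0)
step 4: output 5; order=[0,2,4,5]; indeg=(0,0,0,1,0,0,0,0,0)
step 5: output 1; order=[0,2,4,5,1]; indeg=(0,0,0,1,0,0,0,0,0)
step 6: output 6; order=[0,2,4,5,1,6]; indeg=(0,0,0,1,0,0,0,0,0)
step 7: output 7; order=[0,2,4,5,1,6,7]; indeg=(0,0,0,1,0,0,0,0,0)
step 8: output 8; order=[0,2,4,5,1,6,7,8]; indeg=(0,0,0,0,0,0,0,0,0)
step 9: output 3; order=[0,2,4,5,1,6,7,8,3]; indeg=(0,0,0,0,0,0,0,0,0)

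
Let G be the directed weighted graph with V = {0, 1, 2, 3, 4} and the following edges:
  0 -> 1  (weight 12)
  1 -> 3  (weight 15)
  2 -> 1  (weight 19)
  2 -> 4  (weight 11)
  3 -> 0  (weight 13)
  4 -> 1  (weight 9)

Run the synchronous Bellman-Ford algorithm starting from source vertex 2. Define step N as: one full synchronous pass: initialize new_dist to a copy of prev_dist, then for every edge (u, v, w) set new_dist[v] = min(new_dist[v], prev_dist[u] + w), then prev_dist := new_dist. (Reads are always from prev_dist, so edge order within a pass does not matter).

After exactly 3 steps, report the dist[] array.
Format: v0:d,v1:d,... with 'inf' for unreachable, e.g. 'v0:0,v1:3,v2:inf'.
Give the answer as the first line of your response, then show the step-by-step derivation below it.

v0:47,v1:19,v2:0,v3:34,v4:11

step 1: dist = v0:inf,v1:19,v2:0,v3:inf,v4:11
step 2: dist = v0:inf,v1:19,v2:0,v3:34,v4:11
step 3: dist = v0:47,v1:19,v2:0,v3:34,v4:11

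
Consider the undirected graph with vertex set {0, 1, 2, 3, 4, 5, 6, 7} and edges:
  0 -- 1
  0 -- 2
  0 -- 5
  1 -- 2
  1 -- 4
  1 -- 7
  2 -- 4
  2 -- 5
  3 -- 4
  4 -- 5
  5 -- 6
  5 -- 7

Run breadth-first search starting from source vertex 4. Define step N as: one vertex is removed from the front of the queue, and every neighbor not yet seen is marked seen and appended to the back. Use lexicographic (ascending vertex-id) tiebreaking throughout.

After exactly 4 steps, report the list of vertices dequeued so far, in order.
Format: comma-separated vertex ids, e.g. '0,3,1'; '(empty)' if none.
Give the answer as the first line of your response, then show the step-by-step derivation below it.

4,1,2,3

step 1: dequeue 4; queue=[1,2,3,5]; order=4
step 2: dequeue 1; queue=[2,3,5,0,7]; order=4,1
step 3: dequeue 2; queue=[3,5,0,7]; order=4,1,2
step 4: dequeue 3; queue=[5,0,7]; order=4,1,2,3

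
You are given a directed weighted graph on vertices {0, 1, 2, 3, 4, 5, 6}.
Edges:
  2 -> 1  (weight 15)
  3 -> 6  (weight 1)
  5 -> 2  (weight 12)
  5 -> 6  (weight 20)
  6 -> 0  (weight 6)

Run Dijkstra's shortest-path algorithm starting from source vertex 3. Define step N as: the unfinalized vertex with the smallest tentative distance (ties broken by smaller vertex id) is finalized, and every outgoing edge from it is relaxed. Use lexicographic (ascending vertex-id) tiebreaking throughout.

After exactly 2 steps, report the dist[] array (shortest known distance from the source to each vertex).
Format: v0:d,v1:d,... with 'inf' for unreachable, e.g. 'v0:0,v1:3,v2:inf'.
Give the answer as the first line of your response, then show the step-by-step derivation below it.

v0:7,v1:inf,v2:inf,v3:0,v4:inf,v5:inf,v6:1

step 1: dist = v0:inf,v1:inf,v2:inf,v3:0,v4:inf,v5:inf,v6:1
step 2: dist = v0:7,v1:inf,v2:inf,v3:0,v4:inf,v5:inf,v6:1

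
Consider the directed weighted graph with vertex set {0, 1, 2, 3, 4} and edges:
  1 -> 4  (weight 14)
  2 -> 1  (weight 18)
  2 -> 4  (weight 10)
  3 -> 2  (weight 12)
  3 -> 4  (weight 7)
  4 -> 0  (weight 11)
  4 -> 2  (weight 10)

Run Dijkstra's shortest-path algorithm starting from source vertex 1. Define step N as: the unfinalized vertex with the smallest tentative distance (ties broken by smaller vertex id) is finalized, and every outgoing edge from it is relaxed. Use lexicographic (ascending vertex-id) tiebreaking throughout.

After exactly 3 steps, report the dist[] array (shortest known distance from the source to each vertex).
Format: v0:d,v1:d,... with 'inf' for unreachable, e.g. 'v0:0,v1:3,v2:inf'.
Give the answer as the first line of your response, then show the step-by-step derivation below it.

v0:25,v1:0,v2:24,v3:inf,v4:14

step 1: dist = v0:inf,v1:0,v2:inf,v3:inf,v4:14
step 2: dist = v0:25,v1:0,v2:24,v3:inf,v4:14
step 3: dist = v0:25,v1:0,v2:24,v3:inf,v4:14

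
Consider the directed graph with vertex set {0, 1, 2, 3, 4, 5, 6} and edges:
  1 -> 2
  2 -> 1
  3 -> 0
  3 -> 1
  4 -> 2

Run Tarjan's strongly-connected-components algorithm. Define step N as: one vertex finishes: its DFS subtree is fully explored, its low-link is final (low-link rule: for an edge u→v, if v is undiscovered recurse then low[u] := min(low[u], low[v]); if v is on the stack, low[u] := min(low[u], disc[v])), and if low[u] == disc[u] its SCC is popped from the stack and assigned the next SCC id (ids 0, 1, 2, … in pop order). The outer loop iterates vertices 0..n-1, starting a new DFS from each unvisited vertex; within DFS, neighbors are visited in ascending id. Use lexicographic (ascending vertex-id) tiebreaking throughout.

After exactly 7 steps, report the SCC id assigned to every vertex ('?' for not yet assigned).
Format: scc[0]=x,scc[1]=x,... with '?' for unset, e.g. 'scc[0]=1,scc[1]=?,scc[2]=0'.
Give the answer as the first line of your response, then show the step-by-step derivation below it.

scc[0]=0,scc[1]=1,scc[2]=1,scc[3]=2,scc[4]=3,scc[5]=4,scc[6]=5

step 1: low=(low[0]=0,low[1]=?,low[2]=?,low[3]=?,low[4]=?,low[5]=?,low[6]=?); scc=(scc[0]=0,scc[1]=?,scc[2]=?,scc[3]=?,scc[4]=?,scc[5]=?,scc[6]=?)
step 2: low=(low[0]=0,low[1]=1,low[2]=1,low[3]=?,low[4]=?,low[5]=?,low[6]=?); scc=(scc[0]=0,scc[1]=?,scc[2]=?,scc[3]=?,scc[4]=?,scc[5]=?,scc[6]=?)
step 3: low=(low[0]=0,low[1]=1,low[2]=1,low[3]=?,low[4]=?,low[5]=?,low[6]=?); scc=(scc[0]=0,scc[1]=1,scc[2]=1,scc[3]=?,scc[4]=?,scc[5]=?,scc[6]=?)
step 4: low=(low[0]=0,low[1]=1,low[2]=1,low[3]=3,low[4]=?,low[5]=?,low[6]=?); scc=(scc[0]=0,scc[1]=1,scc[2]=1,scc[3]=2,scc[4]=?,scc[5]=?,scc[6]=?)
step 5: low=(low[0]=0,low[1]=1,low[2]=1,low[3]=3,low[4]=4,low[5]=?,low[6]=?); scc=(scc[0]=0,scc[1]=1,scc[2]=1,scc[3]=2,scc[4]=3,scc[5]=?,scc[6]=?)
step 6: low=(low[0]=0,low[1]=1,low[2]=1,low[3]=3,low[4]=4,low[5]=5,low[6]=?); scc=(scc[0]=0,scc[1]=1,scc[2]=1,scc[3]=2,scc[4]=3,scc[5]=4,scc[6]=?)
step 7: low=(low[0]=0,low[1]=1,low[2]=1,low[3]=3,low[4]=4,low[5]=5,low[6]=6); scc=(scc[0]=0,scc[1]=1,scc[2]=1,scc[3]=2,scc[4]=3,scc[5]=4,scc[6]=5)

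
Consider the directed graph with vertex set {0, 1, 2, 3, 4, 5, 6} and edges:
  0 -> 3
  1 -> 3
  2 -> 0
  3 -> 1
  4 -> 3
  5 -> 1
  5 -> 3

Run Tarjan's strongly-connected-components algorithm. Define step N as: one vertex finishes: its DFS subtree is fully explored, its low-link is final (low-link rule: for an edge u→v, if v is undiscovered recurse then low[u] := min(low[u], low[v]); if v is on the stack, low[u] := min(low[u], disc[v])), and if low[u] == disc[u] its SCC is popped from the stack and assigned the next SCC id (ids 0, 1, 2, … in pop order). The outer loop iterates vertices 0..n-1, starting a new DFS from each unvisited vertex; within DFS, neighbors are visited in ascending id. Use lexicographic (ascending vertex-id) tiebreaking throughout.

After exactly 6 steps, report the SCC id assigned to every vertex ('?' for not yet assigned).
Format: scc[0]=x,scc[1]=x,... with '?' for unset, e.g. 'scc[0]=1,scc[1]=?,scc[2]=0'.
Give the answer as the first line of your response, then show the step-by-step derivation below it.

scc[0]=1,scc[1]=0,scc[2]=2,scc[3]=0,scc[4]=3,scc[5]=4,scc[6]=?

step 1: low=(low[0]=0,low[1]=1,low[2]=?,low[3]=1,low[4]=?,low[5]=?,low[6]=?); scc=(scc[0]=?,scc[1]=?,scc[2]=?,scc[3]=?,scc[4]=?,scc[5]=?,scc[6]=?)
step 2: low=(low[0]=0,low[1]=1,low[2]=?,low[3]=1,low[4]=?,low[5]=?,low[6]=?); scc=(scc[0]=?,scc[1]=0,scc[2]=?,scc[3]=0,scc[4]=?,scc[5]=?,scc[6]=?)
step 3: low=(low[0]=0,low[1]=1,low[2]=?,low[3]=1,low[4]=?,low[5]=?,low[6]=?); scc=(scc[0]=1,scc[1]=0,scc[2]=?,scc[3]=0,scc[4]=?,scc[5]=?,scc[6]=?)
step 4: low=(low[0]=0,low[1]=1,low[2]=3,low[3]=1,low[4]=?,low[5]=?,low[6]=?); scc=(scc[0]=1,scc[1]=0,scc[2]=2,scc[3]=0,scc[4]=?,scc[5]=?,scc[6]=?)
step 5: low=(low[0]=0,low[1]=1,low[2]=3,low[3]=1,low[4]=4,low[5]=?,low[6]=?); scc=(scc[0]=1,scc[1]=0,scc[2]=2,scc[3]=0,scc[4]=3,scc[5]=?,scc[6]=?)
step 6: low=(low[0]=0,low[1]=1,low[2]=3,low[3]=1,low[4]=4,low[5]=5,low[6]=?); scc=(scc[0]=1,scc[1]=0,scc[2]=2,scc[3]=0,scc[4]=3,scc[5]=4,scc[6]=?)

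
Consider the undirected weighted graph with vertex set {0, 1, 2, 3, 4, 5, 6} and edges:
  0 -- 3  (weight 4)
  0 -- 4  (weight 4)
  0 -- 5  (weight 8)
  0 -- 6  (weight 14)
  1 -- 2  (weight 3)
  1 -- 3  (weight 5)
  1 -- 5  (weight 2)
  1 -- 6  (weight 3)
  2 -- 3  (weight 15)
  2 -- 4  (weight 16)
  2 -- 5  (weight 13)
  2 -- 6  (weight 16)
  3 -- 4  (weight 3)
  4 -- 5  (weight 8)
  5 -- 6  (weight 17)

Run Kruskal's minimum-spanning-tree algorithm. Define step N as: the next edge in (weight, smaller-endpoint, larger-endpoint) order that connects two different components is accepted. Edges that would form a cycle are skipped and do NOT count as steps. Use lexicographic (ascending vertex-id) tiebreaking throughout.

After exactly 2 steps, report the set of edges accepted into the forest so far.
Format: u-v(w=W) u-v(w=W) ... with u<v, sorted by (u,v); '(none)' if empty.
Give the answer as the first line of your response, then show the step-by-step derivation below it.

1-2(w=3) 1-5(w=2)

step 1: add edge 1-5 (w=2); MST = {1-5(w=2)}
step 2: add edge 1-2 (w=3); MST = {1-2(w=3) 1-5(w=2)}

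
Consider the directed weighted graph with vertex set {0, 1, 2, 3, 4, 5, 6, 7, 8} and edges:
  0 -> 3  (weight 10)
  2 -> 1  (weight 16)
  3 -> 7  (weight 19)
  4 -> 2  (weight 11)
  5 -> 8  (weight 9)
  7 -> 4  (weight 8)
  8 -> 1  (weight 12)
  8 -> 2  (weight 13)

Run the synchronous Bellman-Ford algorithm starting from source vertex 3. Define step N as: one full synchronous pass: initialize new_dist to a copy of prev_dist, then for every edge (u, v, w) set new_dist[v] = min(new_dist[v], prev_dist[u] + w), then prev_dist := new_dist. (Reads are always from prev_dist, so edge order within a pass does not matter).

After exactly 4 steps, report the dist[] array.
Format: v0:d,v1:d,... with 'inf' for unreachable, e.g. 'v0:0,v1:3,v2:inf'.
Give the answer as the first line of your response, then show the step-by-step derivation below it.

v0:inf,v1:54,v2:38,v3:0,v4:27,v5:inf,v6:inf,v7:19,v8:inf

step 1: dist = v0:inf,v1:inf,v2:inf,v3:0,v4:inf,v5:inf,v6:inf,v7:19,v8:inf
step 2: dist = v0:inf,v1:inf,v2:inf,v3:0,v4:27,v5:inf,v6:inf,v7:19,v8:inf
step 3: dist = v0:inf,v1:inf,v2:38,v3:0,v4:27,v5:inf,v6:inf,v7:19,v8:inf
step 4: dist = v0:inf,v1:54,v2:38,v3:0,v4:27,v5:inf,v6:inf,v7:19,v8:inf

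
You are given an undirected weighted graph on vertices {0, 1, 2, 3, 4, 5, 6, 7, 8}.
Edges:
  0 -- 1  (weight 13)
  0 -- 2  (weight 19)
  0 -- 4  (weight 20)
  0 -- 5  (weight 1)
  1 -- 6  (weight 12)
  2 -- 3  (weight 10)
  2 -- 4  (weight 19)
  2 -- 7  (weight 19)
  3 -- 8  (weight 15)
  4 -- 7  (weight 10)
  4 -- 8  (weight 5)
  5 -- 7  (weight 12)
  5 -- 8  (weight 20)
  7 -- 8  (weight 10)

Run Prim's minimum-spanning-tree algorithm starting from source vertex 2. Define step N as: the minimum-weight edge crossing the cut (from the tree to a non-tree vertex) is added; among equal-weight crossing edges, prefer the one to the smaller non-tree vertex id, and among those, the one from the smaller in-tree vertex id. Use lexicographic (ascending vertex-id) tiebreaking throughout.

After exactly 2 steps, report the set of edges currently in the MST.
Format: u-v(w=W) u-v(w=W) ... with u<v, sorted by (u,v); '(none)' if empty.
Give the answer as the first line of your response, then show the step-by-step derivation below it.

2-3(w=10) 3-8(w=15)

step 1: add edge 2-3 (w=10); MST = {2-3(w=10)}
step 2: add edge 3-8 (w=15); MST = {2-3(w=10) 3-8(w=15)}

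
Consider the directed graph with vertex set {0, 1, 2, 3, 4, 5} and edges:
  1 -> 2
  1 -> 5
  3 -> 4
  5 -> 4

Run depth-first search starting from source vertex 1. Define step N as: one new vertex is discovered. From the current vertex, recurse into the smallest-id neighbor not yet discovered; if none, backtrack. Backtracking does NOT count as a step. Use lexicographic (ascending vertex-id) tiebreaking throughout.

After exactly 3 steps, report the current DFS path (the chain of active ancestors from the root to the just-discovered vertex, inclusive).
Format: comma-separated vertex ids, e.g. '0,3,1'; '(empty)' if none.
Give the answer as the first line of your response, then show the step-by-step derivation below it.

1,5

step 1: discover 1; path=1; order=1
step 2: discover 2; path=1>2; order=1,2
step 3: discover 5; path=1>5; order=1,2,5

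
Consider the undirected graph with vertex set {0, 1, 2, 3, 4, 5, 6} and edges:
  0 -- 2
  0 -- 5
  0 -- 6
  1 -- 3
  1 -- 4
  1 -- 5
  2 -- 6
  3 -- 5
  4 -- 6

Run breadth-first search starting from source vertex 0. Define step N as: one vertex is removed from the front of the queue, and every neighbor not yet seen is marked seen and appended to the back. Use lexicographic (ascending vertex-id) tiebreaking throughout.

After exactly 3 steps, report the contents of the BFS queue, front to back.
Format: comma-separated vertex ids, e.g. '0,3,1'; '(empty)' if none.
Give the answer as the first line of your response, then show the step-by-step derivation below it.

6,1,3

step 1: dequeue 0; queue=[2,5,6]; order=0
step 2: dequeue 2; queue=[5,6]; order=0,2
step 3: dequeue 5; queue=[6,1,3]; order=0,2,5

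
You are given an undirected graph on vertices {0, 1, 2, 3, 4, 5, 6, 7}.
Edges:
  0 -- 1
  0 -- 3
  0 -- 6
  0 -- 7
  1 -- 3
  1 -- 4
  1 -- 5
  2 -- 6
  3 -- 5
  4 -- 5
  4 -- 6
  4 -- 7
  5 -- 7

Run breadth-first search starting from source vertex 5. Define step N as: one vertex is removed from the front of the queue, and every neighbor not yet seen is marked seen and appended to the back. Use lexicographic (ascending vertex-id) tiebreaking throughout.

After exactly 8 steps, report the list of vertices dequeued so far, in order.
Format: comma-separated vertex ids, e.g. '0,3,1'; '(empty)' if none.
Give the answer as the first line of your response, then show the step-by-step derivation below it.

5,1,3,4,7,0,6,2

step 1: dequeue 5; queue=[1,3,4,7]; order=5
step 2: dequeue 1; queue=[3,4,7,0]; order=5,1
step 3: dequeue 3; queue=[4,7,0]; order=5,1,3
step 4: dequeue 4; queue=[7,0,6]; order=5,1,3,4
step 5: dequeue 7; queue=[0,6]; order=5,1,3,4,7
step 6: dequeue 0; queue=[6]; order=5,1,3,4,7,0
step 7: dequeue 6; queue=[2]; order=5,1,3,4,7,0,6
step 8: dequeue 2; queue=[(empty)]; order=5,1,3,4,7,0,6,2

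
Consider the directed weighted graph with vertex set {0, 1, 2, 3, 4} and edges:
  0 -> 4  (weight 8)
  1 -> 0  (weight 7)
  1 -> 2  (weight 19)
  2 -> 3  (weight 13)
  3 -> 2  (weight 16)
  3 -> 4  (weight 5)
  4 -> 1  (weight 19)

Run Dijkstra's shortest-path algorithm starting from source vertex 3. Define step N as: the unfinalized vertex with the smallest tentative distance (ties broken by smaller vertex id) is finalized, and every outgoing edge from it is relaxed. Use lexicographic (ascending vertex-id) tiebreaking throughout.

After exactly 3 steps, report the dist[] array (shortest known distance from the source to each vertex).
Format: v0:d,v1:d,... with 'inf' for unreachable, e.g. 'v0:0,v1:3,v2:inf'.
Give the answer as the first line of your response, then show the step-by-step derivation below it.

v0:inf,v1:24,v2:16,v3:0,v4:5

step 1: dist = v0:inf,v1:inf,v2:16,v3:0,v4:5
step 2: dist = v0:inf,v1:24,v2:16,v3:0,v4:5
step 3: dist = v0:inf,v1:24,v2:16,v3:0,v4:5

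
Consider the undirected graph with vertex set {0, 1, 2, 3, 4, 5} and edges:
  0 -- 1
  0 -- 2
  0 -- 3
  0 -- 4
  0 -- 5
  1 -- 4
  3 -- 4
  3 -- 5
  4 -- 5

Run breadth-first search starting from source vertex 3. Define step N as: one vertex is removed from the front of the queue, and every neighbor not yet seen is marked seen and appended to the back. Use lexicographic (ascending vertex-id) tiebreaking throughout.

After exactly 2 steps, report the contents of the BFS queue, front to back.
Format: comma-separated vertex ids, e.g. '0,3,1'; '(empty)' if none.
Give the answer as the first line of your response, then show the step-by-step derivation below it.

4,5,1,2

step 1: dequeue 3; queue=[0,4,5]; order=3
step 2: dequeue 0; queue=[4,5,1,2]; order=3,0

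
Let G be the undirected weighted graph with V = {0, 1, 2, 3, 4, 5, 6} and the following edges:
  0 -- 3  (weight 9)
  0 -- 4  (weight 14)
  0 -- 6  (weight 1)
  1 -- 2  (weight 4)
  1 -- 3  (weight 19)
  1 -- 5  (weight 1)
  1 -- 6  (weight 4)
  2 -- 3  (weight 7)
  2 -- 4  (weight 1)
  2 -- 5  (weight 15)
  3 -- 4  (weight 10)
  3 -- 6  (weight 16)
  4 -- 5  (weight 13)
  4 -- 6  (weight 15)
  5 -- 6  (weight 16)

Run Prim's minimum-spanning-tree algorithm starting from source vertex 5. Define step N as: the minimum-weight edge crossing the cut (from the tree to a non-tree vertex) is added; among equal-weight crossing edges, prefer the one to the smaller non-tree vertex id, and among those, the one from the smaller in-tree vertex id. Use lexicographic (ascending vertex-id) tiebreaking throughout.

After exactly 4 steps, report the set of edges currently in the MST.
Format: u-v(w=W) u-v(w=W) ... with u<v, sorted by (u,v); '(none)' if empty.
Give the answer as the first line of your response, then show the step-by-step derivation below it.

1-2(w=4) 1-5(w=1) 1-6(w=4) 2-4(w=1)

step 1: add edge 1-5 (w=1); MST = {1-5(w=1)}
step 2: add edge 1-2 (w=4); MST = {1-2(w=4) 1-5(w=1)}
step 3: add edge 2-4 (w=1); MST = {1-2(w=4) 1-5(w=1) 2-4(w=1)}
step 4: add edge 1-6 (w=4); MST = {1-2(w=4) 1-5(w=1) 1-6(w=4) 2-4(w=1)}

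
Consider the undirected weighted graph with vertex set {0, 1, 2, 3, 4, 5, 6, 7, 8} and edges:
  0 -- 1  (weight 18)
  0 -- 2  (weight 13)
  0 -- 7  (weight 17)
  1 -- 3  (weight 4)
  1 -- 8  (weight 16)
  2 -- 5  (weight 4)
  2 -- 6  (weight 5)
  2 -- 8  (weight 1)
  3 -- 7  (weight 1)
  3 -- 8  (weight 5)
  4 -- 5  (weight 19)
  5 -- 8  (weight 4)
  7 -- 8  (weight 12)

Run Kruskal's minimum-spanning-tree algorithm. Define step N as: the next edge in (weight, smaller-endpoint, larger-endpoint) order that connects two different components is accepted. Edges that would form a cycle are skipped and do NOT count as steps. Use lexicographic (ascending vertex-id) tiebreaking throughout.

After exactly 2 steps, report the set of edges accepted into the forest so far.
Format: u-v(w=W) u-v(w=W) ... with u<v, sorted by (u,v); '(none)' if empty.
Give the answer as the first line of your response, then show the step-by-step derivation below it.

2-8(w=1) 3-7(w=1)

step 1: add edge 2-8 (w=1); MST = {2-8(w=1)}
step 2: add edge 3-7 (w=1); MST = {2-8(w=1) 3-7(w=1)}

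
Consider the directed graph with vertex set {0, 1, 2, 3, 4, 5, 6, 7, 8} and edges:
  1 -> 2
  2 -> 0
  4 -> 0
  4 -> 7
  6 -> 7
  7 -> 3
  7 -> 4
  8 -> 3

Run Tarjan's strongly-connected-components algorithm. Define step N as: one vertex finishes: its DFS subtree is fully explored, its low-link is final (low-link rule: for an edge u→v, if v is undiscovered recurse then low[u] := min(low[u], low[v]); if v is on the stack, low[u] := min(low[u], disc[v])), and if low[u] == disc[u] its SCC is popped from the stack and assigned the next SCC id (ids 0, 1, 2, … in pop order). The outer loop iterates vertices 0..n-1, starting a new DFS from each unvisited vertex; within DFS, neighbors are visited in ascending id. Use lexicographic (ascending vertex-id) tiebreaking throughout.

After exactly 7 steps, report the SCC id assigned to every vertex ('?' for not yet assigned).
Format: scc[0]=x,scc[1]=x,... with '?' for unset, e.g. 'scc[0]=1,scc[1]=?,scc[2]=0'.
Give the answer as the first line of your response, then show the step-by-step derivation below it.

scc[0]=0,scc[1]=2,scc[2]=1,scc[3]=3,scc[4]=4,scc[5]=5,scc[6]=?,scc[7]=4,scc[8]=?

step 1: low=(low[0]=0,low[1]=?,low[2]=?,low[3]=?,low[4]=?,low[5]=?,low[6]=?,low[7]=?,low[8]=?); scc=(scc[0]=0,scc[1]=?,scc[2]=?,scc[3]=?,scc[4]=?,scc[5]=?,scc[6]=?,scc[7]=?,scc[8]=?)
step 2: low=(low[0]=0,low[1]=1,low[2]=2,low[3]=?,low[4]=?,low[5]=?,low[6]=?,low[7]=?,low[8]=?); scc=(scc[0]=0,scc[1]=?,scc[2]=1,scc[3]=?,scc[4]=?,scc[5]=?,scc[6]=?,scc[7]=?,scc[8]=?)
step 3: low=(low[0]=0,low[1]=1,low[2]=2,low[3]=?,low[4]=?,low[5]=?,low[6]=?,low[7]=?,low[8]=?); scc=(scc[0]=0,scc[1]=2,scc[2]=1,scc[3]=?,scc[4]=?,scc[5]=?,scc[6]=?,scc[7]=?,scc[8]=?)
step 4: low=(low[0]=0,low[1]=1,low[2]=2,low[3]=3,low[4]=?,low[5]=?,low[6]=?,low[7]=?,low[8]=?); scc=(scc[0]=0,scc[1]=2,scc[2]=1,scc[3]=3,scc[4]=?,scc[5]=?,scc[6]=?,scc[7]=?,scc[8]=?)
step 5: low=(low[0]=0,low[1]=1,low[2]=2,low[3]=3,low[4]=4,low[5]=?,low[6]=?,low[7]=4,low[8]=?); scc=(scc[0]=0,scc[1]=2,scc[2]=1,scc[3]=3,scc[4]=?,scc[5]=?,scc[6]=?,scc[7]=?,scc[8]=?)
step 6: low=(low[0]=0,low[1]=1,low[2]=2,low[3]=3,low[4]=4,low[5]=?,low[6]=?,low[7]=4,low[8]=?); scc=(scc[0]=0,scc[1]=2,scc[2]=1,scc[3]=3,scc[4]=4,scc[5]=?,scc[6]=?,scc[7]=4,scc[8]=?)
step 7: low=(low[0]=0,low[1]=1,low[2]=2,low[3]=3,low[4]=4,low[5]=6,low[6]=?,low[7]=4,low[8]=?); scc=(scc[0]=0,scc[1]=2,scc[2]=1,scc[3]=3,scc[4]=4,scc[5]=5,scc[6]=?,scc[7]=4,scc[8]=?)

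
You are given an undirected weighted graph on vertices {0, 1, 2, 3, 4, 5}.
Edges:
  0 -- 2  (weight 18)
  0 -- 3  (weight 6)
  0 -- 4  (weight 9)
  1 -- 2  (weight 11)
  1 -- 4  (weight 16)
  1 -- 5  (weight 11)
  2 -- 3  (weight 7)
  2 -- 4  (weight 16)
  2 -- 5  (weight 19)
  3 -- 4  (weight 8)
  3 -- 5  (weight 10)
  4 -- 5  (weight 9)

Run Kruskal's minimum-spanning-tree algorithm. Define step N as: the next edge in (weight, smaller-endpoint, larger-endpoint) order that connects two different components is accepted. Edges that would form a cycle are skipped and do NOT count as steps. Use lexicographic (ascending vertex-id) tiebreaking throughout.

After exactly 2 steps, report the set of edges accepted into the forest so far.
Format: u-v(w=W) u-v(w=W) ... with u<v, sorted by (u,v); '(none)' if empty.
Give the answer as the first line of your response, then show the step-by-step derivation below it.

0-3(w=6) 2-3(w=7)

step 1: add edge 0-3 (w=6); MST = {0-3(w=6)}
step 2: add edge 2-3 (w=7); MST = {0-3(w=6) 2-3(w=7)}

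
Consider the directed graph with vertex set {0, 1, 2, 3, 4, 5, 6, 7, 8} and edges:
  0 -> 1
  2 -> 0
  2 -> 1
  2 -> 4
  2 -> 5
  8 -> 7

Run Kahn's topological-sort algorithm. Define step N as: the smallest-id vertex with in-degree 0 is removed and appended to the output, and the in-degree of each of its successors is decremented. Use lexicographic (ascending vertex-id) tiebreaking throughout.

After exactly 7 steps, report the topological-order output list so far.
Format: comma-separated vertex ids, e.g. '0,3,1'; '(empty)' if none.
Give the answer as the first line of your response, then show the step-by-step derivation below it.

2,0,1,3,4,5,6

step 1: output 2; order=[2]; indeg=(0,1,0,0,0,0,0,1,0)
step 2: output 0; order=[2,0]; indeg=(0,0,0,0,0,0,0,1,0)
step 3: output 1; order=[2,0,1]; indeg=(0,0,0,0,0,0,0,1,0)
step 4: output 3; order=[2,0,1,3]; indeg=(0,0,0,0,0,0,0,1,0)
step 5: output 4; order=[2,0,1,3,4]; indeg=(0,0,0,0,0,0,0,1,0)
step 6: output 5; order=[2,0,1,3,4,5]; indeg=(0,0,0,0,0,0,0,1,0)
step 7: output 6; order=[2,0,1,3,4,5,6]; indeg=(0,0,0,0,0,0,0,1,0)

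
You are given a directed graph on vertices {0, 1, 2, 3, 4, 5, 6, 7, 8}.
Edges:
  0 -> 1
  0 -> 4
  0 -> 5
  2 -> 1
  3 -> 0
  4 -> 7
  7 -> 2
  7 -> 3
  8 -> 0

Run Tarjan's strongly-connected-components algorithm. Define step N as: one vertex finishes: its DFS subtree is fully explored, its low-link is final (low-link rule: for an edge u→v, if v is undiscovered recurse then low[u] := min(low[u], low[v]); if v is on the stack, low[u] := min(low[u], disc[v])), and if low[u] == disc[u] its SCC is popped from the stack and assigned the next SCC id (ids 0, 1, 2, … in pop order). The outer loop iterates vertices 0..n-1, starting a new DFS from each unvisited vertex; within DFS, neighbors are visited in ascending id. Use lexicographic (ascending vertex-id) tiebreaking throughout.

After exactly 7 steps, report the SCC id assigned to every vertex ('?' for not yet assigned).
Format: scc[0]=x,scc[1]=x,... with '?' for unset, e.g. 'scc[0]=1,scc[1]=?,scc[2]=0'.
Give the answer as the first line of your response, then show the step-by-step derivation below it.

scc[0]=3,scc[1]=0,scc[2]=1,scc[3]=3,scc[4]=3,scc[5]=2,scc[6]=?,scc[7]=3,scc[8]=?

step 1: low=(low[0]=0,low[1]=1,low[2]=?,low[3]=?,low[4]=?,low[5]=?,low[6]=?,low[7]=?,low[8]=?); scc=(scc[0]=?,scc[1]=0,scc[2]=?,scc[3]=?,scc[4]=?,scc[5]=?,scc[6]=?,scc[7]=?,scc[8]=?)
step 2: low=(low[0]=0,low[1]=1,low[2]=4,low[3]=?,low[4]=2,low[5]=?,low[6]=?,low[7]=3,low[8]=?); scc=(scc[0]=?,scc[1]=0,scc[2]=1,scc[3]=?,scc[4]=?,scc[5]=?,scc[6]=?,scc[7]=?,scc[8]=?)
step 3: low=(low[0]=0,low[1]=1,low[2]=4,low[3]=0,low[4]=2,low[5]=?,low[6]=?,low[7]=3,low[8]=?); scc=(scc[0]=?,scc[1]=0,scc[2]=1,scc[3]=?,scc[4]=?,scc[5]=?,scc[6]=?,scc[7]=?,scc[8]=?)
step 4: low=(low[0]=0,low[1]=1,low[2]=4,low[3]=0,low[4]=2,low[5]=?,low[6]=?,low[7]=0,low[8]=?); scc=(scc[0]=?,scc[1]=0,scc[2]=1,scc[3]=?,scc[4]=?,scc[5]=?,scc[6]=?,scc[7]=?,scc[8]=?)
step 5: low=(low[0]=0,low[1]=1,low[2]=4,low[3]=0,low[4]=0,low[5]=?,low[6]=?,low[7]=0,low[8]=?); scc=(scc[0]=?,scc[1]=0,scc[2]=1,scc[3]=?,scc[4]=?,scc[5]=?,scc[6]=?,scc[7]=?,scc[8]=?)
step 6: low=(low[0]=0,low[1]=1,low[2]=4,low[3]=0,low[4]=0,low[5]=6,low[6]=?,low[7]=0,low[8]=?); scc=(scc[0]=?,scc[1]=0,scc[2]=1,scc[3]=?,scc[4]=?,scc[5]=2,scc[6]=?,scc[7]=?,scc[8]=?)
step 7: low=(low[0]=0,low[1]=1,low[2]=4,low[3]=0,low[4]=0,low[5]=6,low[6]=?,low[7]=0,low[8]=?); scc=(scc[0]=3,scc[1]=0,scc[2]=1,scc[3]=3,scc[4]=3,scc[5]=2,scc[6]=?,scc[7]=3,scc[8]=?)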